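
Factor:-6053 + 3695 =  - 2^1*3^2 *131^1 = - 2358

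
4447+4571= 9018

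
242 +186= 428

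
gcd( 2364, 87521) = 1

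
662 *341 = 225742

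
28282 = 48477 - 20195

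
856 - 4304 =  -3448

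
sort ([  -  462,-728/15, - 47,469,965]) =[-462, -728/15, - 47,469,  965]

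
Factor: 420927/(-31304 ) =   -  753/56 = - 2^(-3 ) * 3^1*7^( - 1 )*251^1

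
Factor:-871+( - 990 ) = -1861^1 = - 1861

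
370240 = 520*712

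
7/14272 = 7/14272  =  0.00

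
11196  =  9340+1856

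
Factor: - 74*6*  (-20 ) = 2^4*3^1*5^1*37^1 = 8880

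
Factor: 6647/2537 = 17^2 * 23^1 * 43^(-1) *59^( - 1)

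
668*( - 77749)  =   - 51936332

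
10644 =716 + 9928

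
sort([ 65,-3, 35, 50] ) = [ -3, 35,50, 65 ] 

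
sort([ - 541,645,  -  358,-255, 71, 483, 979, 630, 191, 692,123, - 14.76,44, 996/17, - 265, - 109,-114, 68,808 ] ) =[  -  541,-358,-265, - 255 ,-114, - 109, - 14.76,44, 996/17, 68,  71,  123, 191, 483, 630, 645,692,808,979]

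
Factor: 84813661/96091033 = 23^( - 1 )*29^1*193^( - 1)*21647^(-1)*2924609^1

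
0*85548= 0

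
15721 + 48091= 63812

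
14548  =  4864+9684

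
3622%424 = 230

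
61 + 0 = 61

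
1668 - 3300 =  - 1632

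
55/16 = 3+7/16 = 3.44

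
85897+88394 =174291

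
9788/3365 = 2 + 3058/3365 = 2.91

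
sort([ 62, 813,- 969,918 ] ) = [ - 969, 62, 813 , 918 ] 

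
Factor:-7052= - 2^2*41^1*43^1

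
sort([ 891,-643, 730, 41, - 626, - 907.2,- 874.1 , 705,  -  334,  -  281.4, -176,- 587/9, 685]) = [-907.2,  -  874.1 , -643,  -  626, - 334, - 281.4, - 176, - 587/9,41 , 685 , 705, 730,891]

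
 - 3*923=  - 2769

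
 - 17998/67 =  - 17998/67= - 268.63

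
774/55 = 14+4/55 = 14.07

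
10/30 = 1/3 = 0.33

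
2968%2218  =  750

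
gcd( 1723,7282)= 1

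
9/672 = 3/224 =0.01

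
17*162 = 2754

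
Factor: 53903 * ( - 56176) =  - 2^4*19^1*2837^1*3511^1 = - 3028054928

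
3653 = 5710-2057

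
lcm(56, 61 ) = 3416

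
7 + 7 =14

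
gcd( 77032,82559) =1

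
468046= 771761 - 303715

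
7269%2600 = 2069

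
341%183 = 158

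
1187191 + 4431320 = 5618511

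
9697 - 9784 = -87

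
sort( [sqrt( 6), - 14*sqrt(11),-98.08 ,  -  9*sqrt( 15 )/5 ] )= [ - 98.08, - 14*sqrt( 11 ), - 9*sqrt( 15) /5,sqrt( 6) ] 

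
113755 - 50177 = 63578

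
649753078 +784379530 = 1434132608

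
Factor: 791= 7^1*113^1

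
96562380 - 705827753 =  - 609265373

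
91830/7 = 13118 + 4/7 = 13118.57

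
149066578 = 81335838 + 67730740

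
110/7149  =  110/7149 = 0.02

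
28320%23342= 4978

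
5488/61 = 5488/61 =89.97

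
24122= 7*3446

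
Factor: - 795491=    - 31^1*67^1*383^1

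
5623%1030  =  473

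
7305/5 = 1461 = 1461.00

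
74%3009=74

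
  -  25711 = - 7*3673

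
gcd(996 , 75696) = 996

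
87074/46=43537/23 =1892.91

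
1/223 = 1/223 = 0.00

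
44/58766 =22/29383 = 0.00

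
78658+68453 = 147111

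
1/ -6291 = -1/6291 = - 0.00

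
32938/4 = 16469/2 = 8234.50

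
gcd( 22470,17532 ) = 6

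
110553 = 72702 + 37851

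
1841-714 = 1127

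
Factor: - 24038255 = -5^1 * 17^1 *389^1*727^1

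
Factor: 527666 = 2^1 * 23^1*11471^1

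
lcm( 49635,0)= 0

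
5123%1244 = 147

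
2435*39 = 94965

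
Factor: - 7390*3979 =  - 2^1 *5^1* 23^1*173^1*739^1 = - 29404810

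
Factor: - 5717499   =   - 3^1*19^1*37^1*2711^1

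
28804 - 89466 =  - 60662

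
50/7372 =25/3686 = 0.01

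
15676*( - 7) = - 109732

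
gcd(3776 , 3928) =8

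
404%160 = 84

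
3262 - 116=3146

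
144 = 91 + 53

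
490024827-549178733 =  - 59153906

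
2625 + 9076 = 11701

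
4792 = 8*599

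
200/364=50/91 = 0.55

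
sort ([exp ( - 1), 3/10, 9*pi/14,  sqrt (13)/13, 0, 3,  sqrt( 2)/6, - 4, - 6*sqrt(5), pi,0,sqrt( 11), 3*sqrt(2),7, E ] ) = [-6*sqrt(5),-4, 0, 0, sqrt( 2)/6,  sqrt(13)/13, 3/10 , exp( - 1 ),9 * pi/14, E, 3,pi,sqrt( 11), 3*sqrt( 2), 7 ]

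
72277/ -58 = -1247 + 49/58 = - 1246.16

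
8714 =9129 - 415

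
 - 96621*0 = 0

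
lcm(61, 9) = 549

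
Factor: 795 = 3^1*5^1*53^1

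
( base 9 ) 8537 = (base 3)22121021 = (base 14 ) 23DD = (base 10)6271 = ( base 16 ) 187f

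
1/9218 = 1/9218 = 0.00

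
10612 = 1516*7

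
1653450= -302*( - 5475 ) 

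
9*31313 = 281817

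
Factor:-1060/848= - 2^(  -  2)*5^1= - 5/4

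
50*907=45350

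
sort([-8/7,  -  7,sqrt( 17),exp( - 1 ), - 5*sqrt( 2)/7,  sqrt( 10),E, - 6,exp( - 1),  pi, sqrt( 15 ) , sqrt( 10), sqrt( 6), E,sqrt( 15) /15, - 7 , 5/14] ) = [ -7, - 7,-6, - 8/7, - 5 * sqrt( 2 ) /7, sqrt( 15) /15,  5/14, exp( - 1 ),exp(-1 ),sqrt( 6),E,E,pi, sqrt(10),sqrt (10),sqrt( 15), sqrt(17) ]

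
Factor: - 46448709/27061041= - 7^(-1) * 17^1*23^ (-1 )*83^1*179^(-1 )*313^( - 1)*10973^1=- 15482903/9020347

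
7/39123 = 1/5589 =0.00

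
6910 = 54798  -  47888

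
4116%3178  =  938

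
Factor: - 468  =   - 2^2*3^2 * 13^1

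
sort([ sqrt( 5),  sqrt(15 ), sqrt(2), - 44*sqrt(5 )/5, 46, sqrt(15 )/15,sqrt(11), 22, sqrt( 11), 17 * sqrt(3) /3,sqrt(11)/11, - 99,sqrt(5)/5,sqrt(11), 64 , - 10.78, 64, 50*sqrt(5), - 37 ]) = [- 99, - 37, - 44*sqrt(5) /5,  -  10.78, sqrt( 15)/15, sqrt ( 11 )/11,sqrt(5) /5, sqrt( 2 ) , sqrt( 5 ), sqrt( 11),sqrt( 11), sqrt( 11 ), sqrt(15), 17 * sqrt (3) /3 , 22, 46,  64, 64, 50*sqrt( 5)]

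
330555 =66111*5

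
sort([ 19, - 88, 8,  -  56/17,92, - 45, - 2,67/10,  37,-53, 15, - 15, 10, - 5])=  [ -88, - 53, - 45, - 15,-5,-56/17, - 2, 67/10, 8,10, 15, 19, 37,92] 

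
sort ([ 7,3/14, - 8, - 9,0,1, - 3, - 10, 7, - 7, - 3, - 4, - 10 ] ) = [-10, - 10, - 9,  -  8, - 7 ,  -  4, - 3, - 3,0,3/14, 1,7,7 ]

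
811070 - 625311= 185759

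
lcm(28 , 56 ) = 56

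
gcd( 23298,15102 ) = 6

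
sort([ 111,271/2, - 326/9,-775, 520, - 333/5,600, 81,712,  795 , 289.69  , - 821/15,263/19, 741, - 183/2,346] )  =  [-775 ,-183/2, - 333/5,-821/15, - 326/9,263/19,81 , 111,271/2,289.69,346 , 520,600,  712,741,795] 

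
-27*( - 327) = 8829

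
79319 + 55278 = 134597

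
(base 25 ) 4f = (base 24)4J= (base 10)115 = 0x73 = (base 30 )3p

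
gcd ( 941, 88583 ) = 1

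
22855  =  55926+  -  33071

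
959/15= 63 + 14/15=   63.93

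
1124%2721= 1124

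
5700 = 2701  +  2999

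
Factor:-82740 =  - 2^2 * 3^1*5^1*7^1*197^1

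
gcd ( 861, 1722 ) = 861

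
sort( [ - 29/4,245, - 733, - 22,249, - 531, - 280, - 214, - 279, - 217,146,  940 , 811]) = [ - 733, - 531, - 280, - 279,-217, - 214, - 22, - 29/4,146  ,  245, 249,811, 940]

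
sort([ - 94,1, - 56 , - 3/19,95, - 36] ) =[ - 94,-56, - 36, - 3/19, 1,  95 ]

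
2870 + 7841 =10711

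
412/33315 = 412/33315= 0.01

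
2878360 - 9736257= -6857897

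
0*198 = 0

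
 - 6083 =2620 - 8703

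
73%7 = 3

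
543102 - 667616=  - 124514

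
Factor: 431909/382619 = 17^( - 1)*71^( -1 ) * 317^ (  -  1)*521^1*829^1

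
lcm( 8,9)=72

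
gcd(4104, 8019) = 27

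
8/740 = 2/185 = 0.01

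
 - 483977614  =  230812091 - 714789705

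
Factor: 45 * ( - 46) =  -2^1 * 3^2 * 5^1* 23^1 = -2070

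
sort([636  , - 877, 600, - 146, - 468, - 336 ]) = [ - 877, - 468, - 336, - 146, 600,  636] 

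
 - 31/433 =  - 31/433=- 0.07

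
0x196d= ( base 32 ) 6BD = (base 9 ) 8832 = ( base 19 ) i0b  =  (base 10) 6509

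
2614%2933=2614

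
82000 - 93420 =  - 11420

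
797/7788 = 797/7788 = 0.10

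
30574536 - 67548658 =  - 36974122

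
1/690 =1/690 = 0.00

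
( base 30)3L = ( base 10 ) 111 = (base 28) 3r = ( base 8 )157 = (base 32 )3f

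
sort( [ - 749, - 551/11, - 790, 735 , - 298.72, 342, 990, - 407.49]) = [ - 790, - 749, - 407.49 , - 298.72, - 551/11,342, 735, 990]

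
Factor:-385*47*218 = -3944710 = - 2^1*5^1*7^1*11^1*47^1 *109^1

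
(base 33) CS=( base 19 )136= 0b110101000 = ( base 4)12220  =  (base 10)424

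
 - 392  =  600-992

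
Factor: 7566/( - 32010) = -5^ ( - 1) * 11^ ( - 1)*13^1 = - 13/55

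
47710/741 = 3670/57 = 64.39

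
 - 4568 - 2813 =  - 7381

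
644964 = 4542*142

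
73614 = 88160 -14546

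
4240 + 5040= 9280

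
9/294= 3/98 = 0.03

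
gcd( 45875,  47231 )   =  1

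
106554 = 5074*21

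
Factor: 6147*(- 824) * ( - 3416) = 2^6 * 3^2*7^1*61^1*103^1 * 683^1 = 17302477248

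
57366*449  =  25757334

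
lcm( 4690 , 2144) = 75040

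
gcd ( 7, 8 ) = 1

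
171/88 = 171/88 =1.94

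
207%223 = 207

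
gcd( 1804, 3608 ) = 1804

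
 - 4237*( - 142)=601654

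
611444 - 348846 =262598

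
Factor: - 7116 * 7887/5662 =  - 2^1*3^2*11^1*19^( - 1)*149^( - 1)*239^1*593^1=- 28061946/2831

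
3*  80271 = 240813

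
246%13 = 12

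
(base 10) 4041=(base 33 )3nf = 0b111111001001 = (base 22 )87f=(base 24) 709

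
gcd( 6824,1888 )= 8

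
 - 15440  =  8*( - 1930)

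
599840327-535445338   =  64394989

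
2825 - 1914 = 911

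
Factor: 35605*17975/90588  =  639999875/90588 = 2^( - 2)*3^( - 1 )*5^3*719^1 * 7121^1 * 7549^(-1)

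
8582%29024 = 8582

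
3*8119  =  24357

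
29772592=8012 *3716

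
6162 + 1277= 7439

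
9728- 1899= 7829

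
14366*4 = 57464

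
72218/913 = 79 + 91/913 = 79.10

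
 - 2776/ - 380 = 7 + 29/95 = 7.31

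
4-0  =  4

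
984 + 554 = 1538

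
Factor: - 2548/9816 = -2^(-1) * 3^( - 1 )*7^2 * 13^1*409^(- 1) = - 637/2454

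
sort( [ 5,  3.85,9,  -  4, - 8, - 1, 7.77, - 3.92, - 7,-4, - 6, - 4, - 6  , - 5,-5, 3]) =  [ - 8, - 7, - 6, - 6, - 5, - 5,-4 , - 4 , - 4 ,-3.92, - 1, 3,3.85, 5,7.77, 9] 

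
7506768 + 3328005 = 10834773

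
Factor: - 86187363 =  -3^1* 19^1  *1201^1*1259^1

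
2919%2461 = 458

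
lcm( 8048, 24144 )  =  24144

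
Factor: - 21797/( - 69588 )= 2^ ( - 2)*3^( - 2) *71^1*307^1*1933^( - 1)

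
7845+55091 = 62936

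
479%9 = 2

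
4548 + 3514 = 8062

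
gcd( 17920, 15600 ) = 80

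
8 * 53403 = 427224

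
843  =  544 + 299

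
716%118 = 8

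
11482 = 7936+3546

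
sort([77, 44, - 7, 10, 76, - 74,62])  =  [ - 74, - 7 , 10,44, 62 , 76 , 77]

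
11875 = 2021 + 9854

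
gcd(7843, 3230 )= 1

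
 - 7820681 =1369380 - 9190061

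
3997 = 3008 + 989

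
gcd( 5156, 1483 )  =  1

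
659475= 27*24425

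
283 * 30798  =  8715834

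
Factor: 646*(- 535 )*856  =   - 295842160= - 2^4*5^1*17^1*19^1*107^2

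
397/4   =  99 + 1/4=   99.25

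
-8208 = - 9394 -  - 1186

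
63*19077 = 1201851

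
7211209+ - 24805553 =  - 17594344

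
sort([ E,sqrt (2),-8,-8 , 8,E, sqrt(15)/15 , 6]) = [  -  8, - 8,sqrt( 15 ) /15,sqrt(2 ), E, E,  6 , 8 ]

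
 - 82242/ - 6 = 13707+0/1=13707.00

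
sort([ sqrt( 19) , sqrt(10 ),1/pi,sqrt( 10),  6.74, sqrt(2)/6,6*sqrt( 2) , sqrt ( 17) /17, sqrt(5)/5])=[ sqrt (2 ) /6, sqrt(17)/17, 1/pi,sqrt(5)/5,  sqrt( 10), sqrt(10),sqrt( 19 ),  6.74, 6*sqrt(2 )]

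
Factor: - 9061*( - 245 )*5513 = 5^1*7^2*13^1*17^1*37^1*41^1*149^1  =  12238556785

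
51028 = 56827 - 5799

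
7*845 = 5915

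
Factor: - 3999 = -3^1*31^1*43^1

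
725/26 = 27 + 23/26 = 27.88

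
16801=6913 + 9888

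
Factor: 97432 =2^3*19^1*641^1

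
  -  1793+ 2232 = 439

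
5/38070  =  1/7614 = 0.00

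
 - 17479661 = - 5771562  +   - 11708099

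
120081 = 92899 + 27182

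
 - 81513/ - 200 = 407+113/200 = 407.56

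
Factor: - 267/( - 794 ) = 2^( - 1)*3^1*89^1  *  397^( - 1)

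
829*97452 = 80787708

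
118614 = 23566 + 95048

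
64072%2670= 2662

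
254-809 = -555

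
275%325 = 275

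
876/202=438/101 = 4.34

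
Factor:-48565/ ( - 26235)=883/477 = 3^( - 2 )*53^( - 1)*883^1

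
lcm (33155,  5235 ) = 99465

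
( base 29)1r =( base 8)70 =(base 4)320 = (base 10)56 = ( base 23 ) 2A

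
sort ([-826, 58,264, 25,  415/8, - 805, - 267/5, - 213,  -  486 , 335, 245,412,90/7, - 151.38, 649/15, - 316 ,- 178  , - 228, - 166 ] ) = [-826, -805,- 486, - 316 ,-228, - 213 , - 178,-166, - 151.38,  -  267/5, 90/7, 25,649/15,415/8,  58,245, 264, 335, 412 ] 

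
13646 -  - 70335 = 83981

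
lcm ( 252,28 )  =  252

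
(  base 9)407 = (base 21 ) fg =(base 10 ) 331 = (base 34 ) 9P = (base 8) 513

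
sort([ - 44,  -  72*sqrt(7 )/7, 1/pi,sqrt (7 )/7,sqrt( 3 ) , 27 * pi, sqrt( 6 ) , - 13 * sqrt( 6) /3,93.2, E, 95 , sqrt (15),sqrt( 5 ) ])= [-44, - 72*sqrt(7 ) /7, - 13*sqrt (6 ) /3, 1/pi, sqrt (7) /7, sqrt( 3 ) , sqrt( 5), sqrt ( 6 ), E, sqrt ( 15), 27* pi,93.2 , 95 ] 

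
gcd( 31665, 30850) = 5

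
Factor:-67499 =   -  67499^1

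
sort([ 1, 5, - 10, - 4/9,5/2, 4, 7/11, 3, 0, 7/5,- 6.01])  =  [- 10, - 6.01, - 4/9,  0, 7/11, 1, 7/5, 5/2, 3, 4,5 ]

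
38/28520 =19/14260 = 0.00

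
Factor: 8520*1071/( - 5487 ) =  - 3041640/1829 = - 2^3*3^2*5^1*7^1 * 17^1*31^( - 1)*59^( - 1 )*71^1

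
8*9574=76592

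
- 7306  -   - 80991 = 73685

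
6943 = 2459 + 4484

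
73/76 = 73/76 = 0.96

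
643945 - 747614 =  - 103669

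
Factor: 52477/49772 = 97/92 = 2^( -2)*23^ (-1)*97^1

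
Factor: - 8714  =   - 2^1 * 4357^1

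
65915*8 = 527320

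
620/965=124/193 = 0.64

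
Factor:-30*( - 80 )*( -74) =  -  177600 =- 2^6 * 3^1 * 5^2*37^1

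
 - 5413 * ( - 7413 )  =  40126569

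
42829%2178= 1447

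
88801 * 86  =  7636886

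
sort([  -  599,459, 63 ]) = [-599,63, 459]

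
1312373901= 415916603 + 896457298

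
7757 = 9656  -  1899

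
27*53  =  1431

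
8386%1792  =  1218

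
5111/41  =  5111/41 = 124.66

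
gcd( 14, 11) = 1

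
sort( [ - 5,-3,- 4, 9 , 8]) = [ - 5, - 4, - 3, 8, 9 ] 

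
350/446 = 175/223 = 0.78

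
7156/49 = 7156/49 = 146.04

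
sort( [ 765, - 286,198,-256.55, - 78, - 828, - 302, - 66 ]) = [ - 828,- 302, - 286 , - 256.55, - 78, - 66, 198 , 765]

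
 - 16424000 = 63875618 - 80299618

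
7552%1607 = 1124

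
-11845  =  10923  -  22768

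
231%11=0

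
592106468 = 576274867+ 15831601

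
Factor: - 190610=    - 2^1*5^1*7^2*389^1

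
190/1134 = 95/567 = 0.17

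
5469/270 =1823/90 = 20.26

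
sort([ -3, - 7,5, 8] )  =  [-7, - 3, 5, 8 ]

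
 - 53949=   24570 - 78519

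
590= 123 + 467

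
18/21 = 6/7  =  0.86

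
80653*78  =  6290934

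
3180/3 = 1060= 1060.00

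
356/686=178/343 = 0.52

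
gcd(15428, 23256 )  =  76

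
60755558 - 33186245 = 27569313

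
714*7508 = 5360712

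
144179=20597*7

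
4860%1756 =1348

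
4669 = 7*667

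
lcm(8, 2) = 8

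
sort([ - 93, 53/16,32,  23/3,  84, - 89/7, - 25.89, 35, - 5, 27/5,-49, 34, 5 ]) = [ - 93, - 49, - 25.89,- 89/7, - 5, 53/16, 5,27/5, 23/3,32, 34, 35,84]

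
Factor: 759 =3^1 * 11^1*23^1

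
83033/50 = 83033/50 = 1660.66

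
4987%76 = 47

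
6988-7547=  - 559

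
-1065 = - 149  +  -916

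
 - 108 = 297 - 405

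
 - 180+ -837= -1017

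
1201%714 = 487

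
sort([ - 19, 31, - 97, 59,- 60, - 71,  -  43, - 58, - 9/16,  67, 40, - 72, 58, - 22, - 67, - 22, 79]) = [ - 97, - 72,-71, - 67,-60,  -  58 , -43 , - 22, - 22,  -  19, - 9/16, 31, 40,  58, 59, 67, 79]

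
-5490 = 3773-9263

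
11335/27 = 419 + 22/27=419.81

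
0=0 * 906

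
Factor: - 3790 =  - 2^1 * 5^1*379^1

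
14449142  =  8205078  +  6244064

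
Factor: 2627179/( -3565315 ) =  - 5^( - 1 )*13^(-1)*54851^( - 1)*2627179^1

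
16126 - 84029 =-67903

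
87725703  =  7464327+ 80261376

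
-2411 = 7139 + -9550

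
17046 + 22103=39149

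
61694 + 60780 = 122474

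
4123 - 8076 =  - 3953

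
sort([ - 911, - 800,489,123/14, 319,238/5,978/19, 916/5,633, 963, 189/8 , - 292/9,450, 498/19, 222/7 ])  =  [ - 911, - 800, - 292/9, 123/14,  189/8,  498/19, 222/7,238/5  ,  978/19 , 916/5,319,450, 489 , 633, 963]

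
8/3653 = 8/3653  =  0.00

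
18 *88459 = 1592262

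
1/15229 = 1/15229 = 0.00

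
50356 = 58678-8322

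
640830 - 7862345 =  - 7221515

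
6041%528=233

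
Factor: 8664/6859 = 2^3*3^1*19^( - 1) = 24/19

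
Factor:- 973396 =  - 2^2*37^1* 6577^1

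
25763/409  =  25763/409 = 62.99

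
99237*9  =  893133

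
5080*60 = 304800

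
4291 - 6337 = -2046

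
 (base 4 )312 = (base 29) 1P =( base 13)42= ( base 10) 54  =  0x36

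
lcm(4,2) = 4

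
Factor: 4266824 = 2^3*533353^1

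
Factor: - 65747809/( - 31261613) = 19^1 *199^1* 17389^1*31261613^(- 1) 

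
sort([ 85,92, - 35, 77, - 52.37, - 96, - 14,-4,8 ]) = [-96,-52.37,  -  35, - 14, - 4, 8, 77, 85, 92]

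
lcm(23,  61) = 1403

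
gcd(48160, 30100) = 6020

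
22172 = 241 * 92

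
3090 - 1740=1350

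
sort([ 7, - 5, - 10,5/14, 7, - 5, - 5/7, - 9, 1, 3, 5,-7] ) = [-10, - 9 , - 7, - 5, - 5, - 5/7, 5/14,  1,3, 5, 7,7]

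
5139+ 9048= 14187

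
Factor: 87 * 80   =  2^4*3^1*5^1*29^1=6960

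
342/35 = 9+27/35=9.77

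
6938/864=3469/432 =8.03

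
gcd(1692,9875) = 1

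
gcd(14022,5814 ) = 342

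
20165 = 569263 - 549098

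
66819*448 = 29934912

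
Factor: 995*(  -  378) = - 2^1*3^3*5^1*7^1*199^1 = - 376110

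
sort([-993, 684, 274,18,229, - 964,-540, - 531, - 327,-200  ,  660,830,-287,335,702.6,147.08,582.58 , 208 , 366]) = [ - 993, - 964,- 540,-531, - 327, - 287 ,- 200,18,147.08,208,229,274 , 335,366,  582.58,660, 684,702.6, 830]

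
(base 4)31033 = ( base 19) 26b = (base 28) 127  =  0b1101001111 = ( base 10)847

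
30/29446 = 15/14723  =  0.00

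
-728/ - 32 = 91/4 = 22.75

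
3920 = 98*40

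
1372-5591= - 4219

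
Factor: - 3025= - 5^2 * 11^2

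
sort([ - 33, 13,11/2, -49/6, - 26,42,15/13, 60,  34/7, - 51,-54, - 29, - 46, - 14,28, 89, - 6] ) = [ - 54, - 51, - 46, - 33, - 29, - 26,-14, - 49/6, - 6, 15/13,34/7, 11/2, 13, 28, 42,60, 89]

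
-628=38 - 666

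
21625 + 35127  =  56752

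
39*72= 2808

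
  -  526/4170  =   - 263/2085 = -0.13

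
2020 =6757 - 4737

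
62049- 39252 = 22797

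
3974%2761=1213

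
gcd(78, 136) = 2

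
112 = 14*8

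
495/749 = 495/749 = 0.66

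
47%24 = 23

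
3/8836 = 3/8836=0.00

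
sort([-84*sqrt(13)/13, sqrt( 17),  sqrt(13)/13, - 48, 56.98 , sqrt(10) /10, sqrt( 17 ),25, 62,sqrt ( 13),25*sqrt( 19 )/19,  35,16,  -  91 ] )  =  [ - 91, - 48, - 84*sqrt( 13 )/13, sqrt ( 13 ) /13, sqrt ( 10)/10, sqrt ( 13 ), sqrt( 17), sqrt( 17), 25*sqrt( 19)/19, 16, 25,  35, 56.98 , 62 ]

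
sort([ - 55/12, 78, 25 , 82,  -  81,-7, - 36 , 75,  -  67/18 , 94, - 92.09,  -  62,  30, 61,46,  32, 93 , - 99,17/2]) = [ - 99,  -  92.09,  -  81, - 62, - 36, - 7,  -  55/12, -67/18,17/2,25,30,32, 46,61, 75, 78,82, 93 , 94 ]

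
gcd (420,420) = 420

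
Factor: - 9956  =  -2^2*19^1*131^1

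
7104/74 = 96 = 96.00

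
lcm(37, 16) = 592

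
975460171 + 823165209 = 1798625380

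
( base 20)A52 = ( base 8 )10006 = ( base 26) 61k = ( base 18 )CBG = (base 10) 4102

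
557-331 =226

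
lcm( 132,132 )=132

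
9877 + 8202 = 18079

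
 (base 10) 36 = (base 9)40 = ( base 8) 44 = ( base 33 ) 13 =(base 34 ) 12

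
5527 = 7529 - 2002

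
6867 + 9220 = 16087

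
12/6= 2 = 2.00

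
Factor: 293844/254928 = 2^( - 2)*113^(-1)*521^1 = 521/452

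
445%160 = 125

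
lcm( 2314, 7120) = 92560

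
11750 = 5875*2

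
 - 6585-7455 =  - 14040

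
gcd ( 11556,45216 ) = 36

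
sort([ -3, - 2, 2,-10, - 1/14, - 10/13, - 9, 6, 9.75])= [- 10, - 9, - 3, - 2,-10/13, - 1/14, 2,6,9.75] 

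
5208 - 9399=-4191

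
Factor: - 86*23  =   - 1978 = - 2^1 * 23^1*43^1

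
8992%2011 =948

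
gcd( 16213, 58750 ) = 1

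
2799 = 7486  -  4687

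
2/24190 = 1/12095 = 0.00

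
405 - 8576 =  - 8171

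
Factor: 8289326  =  2^1*4144663^1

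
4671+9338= 14009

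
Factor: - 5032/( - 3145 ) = 8/5 =2^3*5^(-1 )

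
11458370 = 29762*385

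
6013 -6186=-173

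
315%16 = 11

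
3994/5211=3994/5211 =0.77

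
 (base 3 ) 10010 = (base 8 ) 124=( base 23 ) 3f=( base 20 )44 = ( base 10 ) 84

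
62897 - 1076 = 61821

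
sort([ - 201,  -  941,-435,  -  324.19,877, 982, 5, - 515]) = [-941, - 515, - 435,- 324.19,-201, 5,  877, 982 ] 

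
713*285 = 203205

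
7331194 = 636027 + 6695167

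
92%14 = 8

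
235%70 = 25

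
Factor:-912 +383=-529 =- 23^2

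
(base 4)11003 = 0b101000011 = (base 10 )323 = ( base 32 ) a3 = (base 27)bq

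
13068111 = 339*38549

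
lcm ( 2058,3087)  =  6174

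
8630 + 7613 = 16243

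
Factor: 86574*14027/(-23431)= -1214373498/23431 =- 2^1*3^1 * 13^2*47^1*83^1*307^1*23431^(-1) 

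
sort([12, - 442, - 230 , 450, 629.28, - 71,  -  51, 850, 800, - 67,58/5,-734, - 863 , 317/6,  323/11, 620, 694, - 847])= [ - 863, - 847,  -  734, - 442,-230,-71,-67, - 51,  58/5,12, 323/11, 317/6, 450 , 620, 629.28, 694,  800, 850]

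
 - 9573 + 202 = - 9371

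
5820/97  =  60 = 60.00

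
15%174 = 15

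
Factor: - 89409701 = -311^1*287491^1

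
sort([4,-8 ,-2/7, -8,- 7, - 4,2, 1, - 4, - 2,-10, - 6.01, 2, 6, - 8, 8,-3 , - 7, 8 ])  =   [ - 10,-8, -8,-8,-7,- 7, - 6.01, - 4,-4,-3, - 2,-2/7, 1, 2,  2,  4,  6, 8,  8 ] 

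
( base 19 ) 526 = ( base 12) 10a1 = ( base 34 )1kd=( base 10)1849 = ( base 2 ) 11100111001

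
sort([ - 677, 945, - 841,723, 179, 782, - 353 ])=[ - 841, - 677,-353, 179,723, 782, 945 ]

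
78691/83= 78691/83 =948.08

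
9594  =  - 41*( - 234)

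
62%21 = 20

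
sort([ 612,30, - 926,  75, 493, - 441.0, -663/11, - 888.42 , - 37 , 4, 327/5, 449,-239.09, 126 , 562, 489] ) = [-926,-888.42 , - 441.0, - 239.09,  -  663/11,- 37, 4  ,  30,327/5 , 75,  126,  449, 489, 493,562, 612]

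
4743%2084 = 575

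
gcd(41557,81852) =1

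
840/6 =140 = 140.00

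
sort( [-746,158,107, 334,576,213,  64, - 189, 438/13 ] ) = [- 746, -189,438/13,64, 107  ,  158,213,334,576]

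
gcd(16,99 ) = 1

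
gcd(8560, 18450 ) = 10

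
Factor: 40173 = 3^1*7^1 * 1913^1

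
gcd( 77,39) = 1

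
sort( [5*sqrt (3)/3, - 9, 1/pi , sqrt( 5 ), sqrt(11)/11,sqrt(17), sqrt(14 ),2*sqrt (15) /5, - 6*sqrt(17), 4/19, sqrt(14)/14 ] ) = [ -6*sqrt( 17 ),- 9,4/19,  sqrt( 14)/14,sqrt(11) /11,1/pi,2*sqrt( 15) /5,  sqrt (5), 5*sqrt(3)/3, sqrt(14),sqrt(17) ] 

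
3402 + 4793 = 8195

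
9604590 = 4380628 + 5223962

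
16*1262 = 20192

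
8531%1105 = 796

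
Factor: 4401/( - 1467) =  - 3= -3^1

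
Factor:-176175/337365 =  - 3^1 * 5^1*7^( - 2)*17^( - 1)*29^1= - 435/833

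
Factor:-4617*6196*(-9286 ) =265643970552 = 2^3*3^5*19^1*1549^1*4643^1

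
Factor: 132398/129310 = 5^(  -  1)*7^3*67^(-1)   =  343/335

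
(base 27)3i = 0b1100011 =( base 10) 99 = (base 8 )143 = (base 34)2v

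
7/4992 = 7/4992 = 0.00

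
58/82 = 29/41 = 0.71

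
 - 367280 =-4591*80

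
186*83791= 15585126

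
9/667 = 9/667 = 0.01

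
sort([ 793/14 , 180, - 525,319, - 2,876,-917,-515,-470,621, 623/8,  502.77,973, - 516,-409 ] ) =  [-917 , - 525 ,-516,- 515, - 470, - 409,-2,793/14, 623/8, 180,319 , 502.77, 621, 876,973]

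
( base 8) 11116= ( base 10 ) 4686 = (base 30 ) 566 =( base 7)16443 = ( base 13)2196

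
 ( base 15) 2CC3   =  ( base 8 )22641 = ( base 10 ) 9633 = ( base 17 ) 1g5b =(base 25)FA8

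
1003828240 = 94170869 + 909657371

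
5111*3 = 15333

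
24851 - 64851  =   - 40000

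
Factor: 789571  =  789571^1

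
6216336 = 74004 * 84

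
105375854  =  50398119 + 54977735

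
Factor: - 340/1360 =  - 1/4 = -2^ (  -  2 )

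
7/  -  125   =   - 1+118/125 = - 0.06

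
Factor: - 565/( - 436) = 2^( - 2)*5^1* 109^ ( - 1 ) * 113^1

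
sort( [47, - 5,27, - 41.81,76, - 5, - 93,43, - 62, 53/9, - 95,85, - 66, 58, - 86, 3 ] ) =[-95, - 93, - 86 , - 66, - 62, - 41.81, - 5, - 5, 3, 53/9, 27, 43, 47,  58, 76, 85]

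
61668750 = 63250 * 975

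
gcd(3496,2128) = 152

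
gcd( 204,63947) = 1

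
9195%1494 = 231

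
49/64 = 49/64 = 0.77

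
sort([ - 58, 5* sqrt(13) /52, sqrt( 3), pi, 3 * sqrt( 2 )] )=[ - 58 , 5* sqrt( 13) /52, sqrt(3), pi, 3*sqrt(2)] 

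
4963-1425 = 3538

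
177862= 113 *1574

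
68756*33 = 2268948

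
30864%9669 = 1857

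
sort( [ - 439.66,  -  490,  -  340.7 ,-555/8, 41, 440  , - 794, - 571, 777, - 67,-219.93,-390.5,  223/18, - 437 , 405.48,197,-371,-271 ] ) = [ -794,-571,  -  490,  -  439.66, - 437,-390.5, - 371,-340.7,-271, - 219.93,-555/8,-67, 223/18,41, 197,405.48, 440, 777]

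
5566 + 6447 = 12013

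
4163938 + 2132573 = 6296511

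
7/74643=7/74643 =0.00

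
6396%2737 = 922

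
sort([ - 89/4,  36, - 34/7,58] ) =[ - 89/4, - 34/7,36 , 58] 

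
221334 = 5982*37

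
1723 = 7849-6126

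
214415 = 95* 2257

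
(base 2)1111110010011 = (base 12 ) 4817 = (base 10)8083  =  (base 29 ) 9hl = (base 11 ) 6089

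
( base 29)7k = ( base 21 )AD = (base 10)223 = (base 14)11D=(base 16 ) df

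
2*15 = 30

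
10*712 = 7120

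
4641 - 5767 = -1126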